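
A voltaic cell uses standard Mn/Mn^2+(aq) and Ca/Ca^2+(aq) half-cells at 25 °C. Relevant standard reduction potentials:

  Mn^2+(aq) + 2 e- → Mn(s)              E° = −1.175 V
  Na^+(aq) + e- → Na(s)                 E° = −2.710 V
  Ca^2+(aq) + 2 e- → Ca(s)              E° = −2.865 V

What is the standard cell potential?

+1.690 V

Of the two couples in this cell, the one with the more positive reduction potential is reduced at the cathode: here that is Mn²⁺/Mn (−1.175 V); Ca²⁺/Ca (−2.865 V) is the anode.
E°cell = E°(cathode) − E°(anode) = −1.175 − (−2.865) = +1.690 V.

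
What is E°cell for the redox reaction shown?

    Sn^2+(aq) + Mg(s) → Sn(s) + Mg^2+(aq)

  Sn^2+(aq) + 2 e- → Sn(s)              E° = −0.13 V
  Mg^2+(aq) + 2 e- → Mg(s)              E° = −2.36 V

In the reaction as written, Sn^2+(aq) is reduced (cathode) and Mg^2+(aq) is produced by oxidation at the anode.
E°cell = E°(cathode) − E°(anode) = −0.13 − (−2.36) = +2.23 V.

+2.23 V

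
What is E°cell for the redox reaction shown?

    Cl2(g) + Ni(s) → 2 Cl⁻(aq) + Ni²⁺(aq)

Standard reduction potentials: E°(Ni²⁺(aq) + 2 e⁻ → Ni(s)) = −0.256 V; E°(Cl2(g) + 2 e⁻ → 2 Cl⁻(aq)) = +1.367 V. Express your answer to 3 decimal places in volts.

+1.623 V

In the reaction as written, Cl2(g) is reduced (cathode) and Ni²⁺(aq) is produced by oxidation at the anode.
E°cell = E°(cathode) − E°(anode) = +1.367 − (−0.256) = +1.623 V.
The positive value indicates the reaction is spontaneous as written.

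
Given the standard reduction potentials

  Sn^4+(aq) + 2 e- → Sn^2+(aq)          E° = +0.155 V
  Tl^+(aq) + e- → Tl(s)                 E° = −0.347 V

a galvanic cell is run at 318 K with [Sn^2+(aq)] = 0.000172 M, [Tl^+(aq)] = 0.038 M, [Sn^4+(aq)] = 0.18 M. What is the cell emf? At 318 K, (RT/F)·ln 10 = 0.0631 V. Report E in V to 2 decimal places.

Since E°(Sn⁴⁺/Sn²⁺) > E°(Tl⁺/Tl), Sn⁴⁺/Sn²⁺ serves as the cathode.
E°cell = +0.155 − (−0.347) = +0.502 V, with n = 2 electrons transferred.
For the overall reaction Sn^4+(aq) + 2 Tl(s) → Sn^2+(aq) + 2 Tl^+(aq), Q = ([Sn^2+(aq)]·[Tl^+(aq)]^2) / [Sn^4+(aq)] = 1.38×10^−6, giving log Q = −5.860.
By the Nernst equation, E = +0.502 − (0.0631/2)·(−5.860) = +0.69 V.

+0.69 V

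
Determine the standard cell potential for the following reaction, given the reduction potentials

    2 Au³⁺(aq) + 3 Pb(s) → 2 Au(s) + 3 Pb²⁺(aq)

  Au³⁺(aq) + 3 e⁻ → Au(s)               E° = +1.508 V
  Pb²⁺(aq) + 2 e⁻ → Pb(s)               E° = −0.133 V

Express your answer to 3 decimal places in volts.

+1.641 V

In the reaction as written, Au³⁺(aq) is reduced (cathode) and Pb²⁺(aq) is produced by oxidation at the anode.
E°cell = E°(cathode) − E°(anode) = +1.508 − (−0.133) = +1.641 V.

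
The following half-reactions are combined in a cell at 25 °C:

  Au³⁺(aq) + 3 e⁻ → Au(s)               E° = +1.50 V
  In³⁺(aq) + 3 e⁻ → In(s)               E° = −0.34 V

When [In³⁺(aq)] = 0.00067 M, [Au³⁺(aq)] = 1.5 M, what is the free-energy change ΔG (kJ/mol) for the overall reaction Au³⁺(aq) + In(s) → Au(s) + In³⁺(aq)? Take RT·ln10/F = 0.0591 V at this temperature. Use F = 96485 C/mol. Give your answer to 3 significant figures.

With Au³⁺/Au reduced at the cathode, E°cell = +1.50 − (−0.34) = +1.84 V and n = 3.
The reaction quotient is [In³⁺(aq)] / [Au³⁺(aq)] = 0.000447; by Nernst, E = +1.84 − (0.0591/3)(−3.350) = +1.9060 V.
Finally ΔG = −nFE = −(3)(96485 C/mol)(+1.9060 V) = −552 kJ/mol.

−552 kJ/mol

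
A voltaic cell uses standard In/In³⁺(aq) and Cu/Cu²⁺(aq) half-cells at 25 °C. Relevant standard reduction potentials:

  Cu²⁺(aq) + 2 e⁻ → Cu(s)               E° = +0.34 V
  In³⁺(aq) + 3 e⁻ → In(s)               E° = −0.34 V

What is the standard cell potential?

Of the two couples in this cell, the one with the more positive reduction potential is reduced at the cathode: here that is Cu²⁺/Cu (+0.34 V); In³⁺/In (−0.34 V) is the anode.
E°cell = E°(cathode) − E°(anode) = +0.34 − (−0.34) = +0.68 V.

+0.68 V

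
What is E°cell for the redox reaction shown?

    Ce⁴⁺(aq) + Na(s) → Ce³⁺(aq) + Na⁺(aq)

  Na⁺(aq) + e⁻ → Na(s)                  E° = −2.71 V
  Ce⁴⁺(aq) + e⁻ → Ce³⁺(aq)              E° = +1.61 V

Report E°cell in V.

+4.32 V

Ce⁴⁺(aq) gains electrons, so the Ce⁴⁺/Ce³⁺ couple is the cathode; the Na⁺/Na couple is the anode.
E°cell = E°(cathode) − E°(anode) = +1.61 − (−2.71) = +4.32 V.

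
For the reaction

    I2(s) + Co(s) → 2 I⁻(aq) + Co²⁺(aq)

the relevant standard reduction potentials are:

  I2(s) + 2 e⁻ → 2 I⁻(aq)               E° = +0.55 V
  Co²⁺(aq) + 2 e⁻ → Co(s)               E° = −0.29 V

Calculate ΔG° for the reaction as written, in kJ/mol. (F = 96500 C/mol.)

In the reaction as written I2(s) is reduced, so the I₂/I⁻ couple is the cathode and Co²⁺/Co is the anode.
E°cell = +0.55 − (−0.29) = +0.84 V; balancing electrons gives n = 2.
ΔG° = −nFE°cell = −(2)(96500)(+0.84) J/mol = −162 kJ/mol.

−162 kJ/mol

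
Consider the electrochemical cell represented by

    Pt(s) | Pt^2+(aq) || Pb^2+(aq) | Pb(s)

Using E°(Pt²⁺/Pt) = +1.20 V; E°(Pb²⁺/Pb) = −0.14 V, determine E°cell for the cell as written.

−1.34 V

By convention the left-hand electrode in cell notation is the anode (oxidation) and the right-hand electrode is the cathode (reduction).
E°cell = E°(right) − E°(left) = −0.14 − (+1.20) = −1.34 V.
The negative sign shows that, as written, the cell would require an external voltage to drive the reaction.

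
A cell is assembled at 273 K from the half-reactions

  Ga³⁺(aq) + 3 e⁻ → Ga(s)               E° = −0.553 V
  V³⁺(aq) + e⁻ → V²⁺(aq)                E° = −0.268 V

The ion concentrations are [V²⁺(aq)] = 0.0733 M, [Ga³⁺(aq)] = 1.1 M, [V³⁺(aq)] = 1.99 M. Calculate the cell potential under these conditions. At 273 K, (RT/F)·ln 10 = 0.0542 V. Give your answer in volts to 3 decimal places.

Since E°(V³⁺/V²⁺) > E°(Ga³⁺/Ga), V³⁺/V²⁺ serves as the cathode.
E°cell = −0.268 − (−0.553) = +0.285 V, with n = 3 electrons transferred.
Balancing gives 3 V³⁺(aq) + Ga(s) → 3 V²⁺(aq) + Ga³⁺(aq); hence Q = ([V²⁺(aq)]^3·[Ga³⁺(aq)]) / [V³⁺(aq)]^3 = 5.5×10^−5 (log Q = −4.260).
By the Nernst equation, E = +0.285 − (0.0542/3)·(−4.260) = +0.362 V.

+0.362 V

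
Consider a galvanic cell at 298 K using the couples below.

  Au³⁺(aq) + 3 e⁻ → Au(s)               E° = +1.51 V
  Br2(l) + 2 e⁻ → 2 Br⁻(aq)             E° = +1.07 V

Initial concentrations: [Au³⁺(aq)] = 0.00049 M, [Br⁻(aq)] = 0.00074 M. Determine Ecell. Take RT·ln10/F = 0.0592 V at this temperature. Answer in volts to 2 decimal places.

+0.19 V

Au³⁺/Au is reduced (cathode, E° = +1.51 V) and Br₂/Br⁻ is oxidized (anode).
The standard potential is +1.51 − (+1.07) = +0.44 V and the balanced reaction transfers n = 6 electrons.
Balancing gives 2 Au³⁺(aq) + 6 Br⁻(aq) → 2 Au(s) + 3 Br2(l); hence Q = 1 / ([Au³⁺(aq)]^2·[Br⁻(aq)]^6) = 2.54×10^25 (log Q = 25.404).
Applying E = E° − (RT ln10/nF)·log Q gives +0.44 − (0.0592/6)(25.404) = +0.19 V.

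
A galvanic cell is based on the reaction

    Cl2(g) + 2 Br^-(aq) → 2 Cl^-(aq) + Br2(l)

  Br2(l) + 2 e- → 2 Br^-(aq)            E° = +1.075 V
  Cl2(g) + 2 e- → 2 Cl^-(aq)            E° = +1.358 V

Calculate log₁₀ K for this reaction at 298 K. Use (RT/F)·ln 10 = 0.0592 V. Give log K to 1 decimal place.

log K = 9.6

The Cl₂/Cl⁻ couple is reduced (cathode); E°cell = +1.358 − (+1.075) = +0.283 V with n = 2.
At equilibrium E = 0, so log K = nE°cell / 0.0592 = (2)(+0.283) / 0.0592 = 9.6.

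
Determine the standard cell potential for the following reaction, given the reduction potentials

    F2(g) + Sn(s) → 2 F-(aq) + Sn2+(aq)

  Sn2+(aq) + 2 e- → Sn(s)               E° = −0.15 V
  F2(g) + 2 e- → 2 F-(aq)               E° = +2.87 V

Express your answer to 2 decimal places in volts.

+3.02 V

In the reaction as written, F2(g) is reduced (cathode) and Sn2+(aq) is produced by oxidation at the anode.
E°cell = E°(cathode) − E°(anode) = +2.87 − (−0.15) = +3.02 V.
The positive value indicates the reaction is spontaneous as written.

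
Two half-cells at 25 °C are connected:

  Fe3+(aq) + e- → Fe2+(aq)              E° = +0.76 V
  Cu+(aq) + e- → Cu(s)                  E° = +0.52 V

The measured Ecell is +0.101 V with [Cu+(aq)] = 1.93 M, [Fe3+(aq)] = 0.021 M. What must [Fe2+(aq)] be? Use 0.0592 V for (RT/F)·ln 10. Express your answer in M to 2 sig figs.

2.4 M

The Fe³⁺/Fe²⁺ couple has the larger reduction potential, so it is the cathode: E°cell = +0.76 − (+0.52) = +0.24 V and n = 1.
Rearranging E = E° − (0.0592/n)·log Q gives log Q = 1(+0.24 − (+0.101))/0.0592 = 2.348.
Balancing electrons gives Fe3+(aq) + Cu(s) → Fe2+(aq) + Cu+(aq); thus Q = ([Fe2+(aq)]·[Cu+(aq)]) / [Fe3+(aq)].
Substituting the known concentrations and solving, log [Fe2+(aq)] = 0.385 and [Fe2+(aq)] = 2.4 M.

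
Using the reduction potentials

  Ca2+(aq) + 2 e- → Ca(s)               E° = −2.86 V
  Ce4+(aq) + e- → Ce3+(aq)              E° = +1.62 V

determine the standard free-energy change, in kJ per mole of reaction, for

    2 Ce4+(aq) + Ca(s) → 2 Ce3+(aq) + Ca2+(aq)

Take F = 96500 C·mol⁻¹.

In the reaction as written Ce4+(aq) is reduced, so the Ce⁴⁺/Ce³⁺ couple is the cathode and Ca²⁺/Ca is the anode.
E°cell = +1.62 − (−2.86) = +4.48 V; balancing electrons gives n = 2.
ΔG° = −nFE°cell = −(2)(96500)(+4.48) J/mol = −865 kJ/mol.

−865 kJ/mol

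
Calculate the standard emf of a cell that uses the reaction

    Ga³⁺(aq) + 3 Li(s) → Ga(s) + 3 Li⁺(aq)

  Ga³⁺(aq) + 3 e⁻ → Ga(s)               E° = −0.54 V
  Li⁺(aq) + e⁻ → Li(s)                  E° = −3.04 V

In the reaction as written, Ga³⁺(aq) is reduced (cathode) and Li⁺(aq) is produced by oxidation at the anode.
E°cell = E°(cathode) − E°(anode) = −0.54 − (−3.04) = +2.50 V.
The positive value indicates the reaction is spontaneous as written.

+2.50 V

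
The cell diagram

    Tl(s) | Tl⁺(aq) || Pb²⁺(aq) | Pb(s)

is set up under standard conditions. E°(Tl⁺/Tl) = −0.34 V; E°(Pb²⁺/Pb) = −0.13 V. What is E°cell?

+0.21 V

By convention the left-hand electrode in cell notation is the anode (oxidation) and the right-hand electrode is the cathode (reduction).
E°cell = E°(right) − E°(left) = −0.13 − (−0.34) = +0.21 V.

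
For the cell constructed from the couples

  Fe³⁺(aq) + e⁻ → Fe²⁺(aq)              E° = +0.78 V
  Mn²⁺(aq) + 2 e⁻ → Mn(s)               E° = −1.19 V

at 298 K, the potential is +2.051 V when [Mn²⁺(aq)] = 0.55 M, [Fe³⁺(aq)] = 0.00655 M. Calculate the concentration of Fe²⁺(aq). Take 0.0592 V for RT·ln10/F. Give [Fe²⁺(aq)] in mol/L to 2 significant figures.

0.00038 M

With Fe³⁺/Fe²⁺ at the cathode and Mn²⁺/Mn at the anode, E°cell = +0.78 − (−1.19) = +1.97 V (n = 2).
Since E = E° − (0.0592/n)·log Q, log Q = n(E° − E)/0.0592 = −2.736.
For 2 Fe³⁺(aq) + Mn(s) → 2 Fe²⁺(aq) + Mn²⁺(aq), the reaction quotient is Q = ([Fe²⁺(aq)]^2·[Mn²⁺(aq)]) / [Fe³⁺(aq)]^2.
Solving for the unknown gives log [Fe²⁺(aq)] = −3.422, so [Fe²⁺(aq)] ≈ 0.00038 M.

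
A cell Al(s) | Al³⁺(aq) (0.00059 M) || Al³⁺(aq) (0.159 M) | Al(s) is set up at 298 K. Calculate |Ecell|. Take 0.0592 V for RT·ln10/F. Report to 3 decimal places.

For a concentration cell E°cell = 0, since both electrodes use the same couple.
The compartment with the higher Al³⁺(aq) concentration (0.159 M) acts as the cathode; ions are reduced there and produced at the dilute (0.00059 M) anode.
With n = 3, Ecell = −(0.0592/3)·log([dilute]/[conc]) = −(0.0592/3)·log(0.00059/0.159) = +0.048 V.

0.048 V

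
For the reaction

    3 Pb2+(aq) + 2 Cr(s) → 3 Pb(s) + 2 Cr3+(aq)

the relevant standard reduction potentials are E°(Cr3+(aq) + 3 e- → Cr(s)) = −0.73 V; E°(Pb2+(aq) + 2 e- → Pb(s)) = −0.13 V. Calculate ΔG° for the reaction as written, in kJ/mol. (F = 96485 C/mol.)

In the reaction as written Pb2+(aq) is reduced, so the Pb²⁺/Pb couple is the cathode and Cr³⁺/Cr is the anode.
E°cell = −0.13 − (−0.73) = +0.60 V; balancing electrons gives n = 6.
ΔG° = −nFE°cell = −(6)(96485)(+0.60) J/mol = −347 kJ/mol.

−347 kJ/mol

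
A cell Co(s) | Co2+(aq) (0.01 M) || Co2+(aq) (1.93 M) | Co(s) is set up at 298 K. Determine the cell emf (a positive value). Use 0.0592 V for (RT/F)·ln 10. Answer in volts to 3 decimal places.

For a concentration cell E°cell = 0, since both electrodes use the same couple.
The compartment with the higher Co2+(aq) concentration (1.93 M) acts as the cathode; ions are reduced there and produced at the dilute (0.01 M) anode.
With n = 2, Ecell = −(0.0592/2)·log([dilute]/[conc]) = −(0.0592/2)·log(0.01/1.93) = +0.068 V.

0.068 V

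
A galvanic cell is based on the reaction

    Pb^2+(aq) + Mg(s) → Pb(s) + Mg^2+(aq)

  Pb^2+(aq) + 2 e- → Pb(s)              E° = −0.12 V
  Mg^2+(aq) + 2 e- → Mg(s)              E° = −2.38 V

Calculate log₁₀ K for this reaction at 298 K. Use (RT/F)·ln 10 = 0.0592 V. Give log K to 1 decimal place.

log K = 76.4

The Pb²⁺/Pb couple is reduced (cathode); E°cell = −0.12 − (−2.38) = +2.26 V with n = 2.
At equilibrium E = 0, so log K = nE°cell / 0.0592 = (2)(+2.26) / 0.0592 = 76.4.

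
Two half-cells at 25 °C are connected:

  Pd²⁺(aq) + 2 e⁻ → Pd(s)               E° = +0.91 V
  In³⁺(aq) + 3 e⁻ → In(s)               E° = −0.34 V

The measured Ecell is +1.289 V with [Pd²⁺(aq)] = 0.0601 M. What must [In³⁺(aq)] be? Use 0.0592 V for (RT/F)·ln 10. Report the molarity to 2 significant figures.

0.00016 M

With Pd²⁺/Pd at the cathode and In³⁺/In at the anode, E°cell = +0.91 − (−0.34) = +1.25 V (n = 6).
Since E = E° − (0.0592/n)·log Q, log Q = n(E° − E)/0.0592 = −3.953.
For 3 Pd²⁺(aq) + 2 In(s) → 3 Pd(s) + 2 In³⁺(aq), the reaction quotient is Q = [In³⁺(aq)]^2 / [Pd²⁺(aq)]^3.
Substituting the known concentrations and solving, log [In³⁺(aq)] = −3.808 and [In³⁺(aq)] = 0.00016 M.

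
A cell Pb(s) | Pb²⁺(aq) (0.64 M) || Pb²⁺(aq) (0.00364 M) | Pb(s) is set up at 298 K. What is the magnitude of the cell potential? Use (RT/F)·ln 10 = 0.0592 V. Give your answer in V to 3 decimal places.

0.066 V

For a concentration cell E°cell = 0, since both electrodes use the same couple.
The compartment with the higher Pb²⁺(aq) concentration (0.64 M) acts as the cathode; ions are reduced there and produced at the dilute (0.00364 M) anode.
With n = 2, Ecell = −(0.0592/2)·log([dilute]/[conc]) = −(0.0592/2)·log(0.00364/0.64) = +0.066 V.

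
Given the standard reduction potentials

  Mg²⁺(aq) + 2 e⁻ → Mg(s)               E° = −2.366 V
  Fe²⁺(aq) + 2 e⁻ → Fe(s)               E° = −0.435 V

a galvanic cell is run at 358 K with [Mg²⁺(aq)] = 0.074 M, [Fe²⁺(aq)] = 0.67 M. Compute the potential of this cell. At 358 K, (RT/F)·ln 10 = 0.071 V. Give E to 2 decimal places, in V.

Since E°(Fe²⁺/Fe) > E°(Mg²⁺/Mg), Fe²⁺/Fe serves as the cathode.
E°cell = −0.435 − (−2.366) = +1.931 V, with n = 2 electrons transferred.
The balanced reaction is Fe²⁺(aq) + Mg(s) → Fe(s) + Mg²⁺(aq), so Q = [Mg²⁺(aq)] / [Fe²⁺(aq)] = 0.11 and log Q = −0.957.
E = E° − (0.071/n)·log Q = +1.931 − (0.071/2)(−0.957) = +1.96 V.

+1.96 V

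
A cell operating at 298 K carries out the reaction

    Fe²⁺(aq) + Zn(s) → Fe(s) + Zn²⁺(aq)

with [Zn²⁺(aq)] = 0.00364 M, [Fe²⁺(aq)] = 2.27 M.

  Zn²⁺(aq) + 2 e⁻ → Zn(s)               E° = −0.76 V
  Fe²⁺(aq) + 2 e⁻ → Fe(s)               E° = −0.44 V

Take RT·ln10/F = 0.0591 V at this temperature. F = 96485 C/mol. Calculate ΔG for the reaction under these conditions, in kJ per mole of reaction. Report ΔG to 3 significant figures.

−77.7 kJ/mol

E°cell = −0.44 − (−0.76) = +0.32 V; the balanced reaction transfers n = 2 electrons.
Q = [Zn²⁺(aq)] / [Fe²⁺(aq)] = 0.0016, so log Q = −2.795 and E = +0.32 − (0.0591/2)(−2.795) = +0.4026 V.
ΔG = −nFE = −(2)(96485)(+0.4026) J/mol = −77.7 kJ/mol.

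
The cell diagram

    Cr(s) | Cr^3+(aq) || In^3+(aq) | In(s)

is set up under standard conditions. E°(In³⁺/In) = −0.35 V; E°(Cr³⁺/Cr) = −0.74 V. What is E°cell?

+0.39 V

By convention the left-hand electrode in cell notation is the anode (oxidation) and the right-hand electrode is the cathode (reduction).
E°cell = E°(right) − E°(left) = −0.35 − (−0.74) = +0.39 V.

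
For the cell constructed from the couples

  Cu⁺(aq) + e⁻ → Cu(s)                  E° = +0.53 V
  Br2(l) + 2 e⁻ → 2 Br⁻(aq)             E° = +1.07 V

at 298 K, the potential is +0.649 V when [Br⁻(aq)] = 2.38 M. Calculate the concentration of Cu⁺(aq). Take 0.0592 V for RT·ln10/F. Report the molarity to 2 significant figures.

0.0061 M

With Br₂/Br⁻ at the cathode and Cu⁺/Cu at the anode, E°cell = +1.07 − (+0.53) = +0.54 V (n = 2).
Rearranging E = E° − (0.0592/n)·log Q gives log Q = 2(+0.54 − (+0.649))/0.0592 = −3.682.
For Br2(l) + 2 Cu(s) → 2 Br⁻(aq) + 2 Cu⁺(aq), the reaction quotient is Q = [Br⁻(aq)]^2·[Cu⁺(aq)]^2.
Substituting the known concentrations and solving, log [Cu⁺(aq)] = −2.218 and [Cu⁺(aq)] = 0.0061 M.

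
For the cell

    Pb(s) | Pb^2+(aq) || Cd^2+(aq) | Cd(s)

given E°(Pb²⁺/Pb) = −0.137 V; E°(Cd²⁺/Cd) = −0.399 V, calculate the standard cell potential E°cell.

By convention the left-hand electrode in cell notation is the anode (oxidation) and the right-hand electrode is the cathode (reduction).
E°cell = E°(right) − E°(left) = −0.399 − (−0.137) = −0.262 V.
The negative sign shows that, as written, the cell would require an external voltage to drive the reaction.

−0.262 V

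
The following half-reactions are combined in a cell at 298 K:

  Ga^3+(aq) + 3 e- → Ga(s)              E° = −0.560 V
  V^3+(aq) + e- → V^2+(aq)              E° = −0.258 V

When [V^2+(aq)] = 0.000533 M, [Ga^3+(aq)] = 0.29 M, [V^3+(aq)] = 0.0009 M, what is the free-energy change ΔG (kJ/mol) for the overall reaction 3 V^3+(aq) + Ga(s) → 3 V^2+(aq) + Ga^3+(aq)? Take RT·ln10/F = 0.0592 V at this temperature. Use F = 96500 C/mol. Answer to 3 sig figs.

E°cell = −0.258 − (−0.560) = +0.302 V; the balanced reaction transfers n = 3 electrons.
Q = ([V^2+(aq)]^3·[Ga^3+(aq)]) / [V^3+(aq)]^3 = 0.0602, so log Q = −1.220 and E = +0.302 − (0.0592/3)(−1.220) = +0.3261 V.
Finally ΔG = −nFE = −(3)(96500 C/mol)(+0.3261 V) = −94.4 kJ/mol.

−94.4 kJ/mol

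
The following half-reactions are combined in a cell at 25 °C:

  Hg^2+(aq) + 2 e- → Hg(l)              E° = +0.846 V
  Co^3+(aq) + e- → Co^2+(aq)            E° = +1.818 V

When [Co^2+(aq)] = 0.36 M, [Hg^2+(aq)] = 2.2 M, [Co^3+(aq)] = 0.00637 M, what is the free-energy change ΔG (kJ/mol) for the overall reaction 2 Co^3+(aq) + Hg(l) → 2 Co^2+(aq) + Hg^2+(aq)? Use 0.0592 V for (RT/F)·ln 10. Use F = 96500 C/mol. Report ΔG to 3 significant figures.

With Co³⁺/Co²⁺ reduced at the cathode, E°cell = +1.818 − (+0.846) = +0.972 V and n = 2.
The reaction quotient is ([Co^2+(aq)]^2·[Hg^2+(aq)]) / [Co^3+(aq)]^2 = 7.03×10^3; by Nernst, E = +0.972 − (0.0592/2)(3.847) = +0.8581 V.
Finally ΔG = −nFE = −(2)(96500 C/mol)(+0.8581 V) = −166 kJ/mol.

−166 kJ/mol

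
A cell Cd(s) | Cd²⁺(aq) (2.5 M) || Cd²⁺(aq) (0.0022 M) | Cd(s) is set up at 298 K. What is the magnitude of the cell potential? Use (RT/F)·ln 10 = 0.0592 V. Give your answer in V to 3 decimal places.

0.090 V

For a concentration cell E°cell = 0, since both electrodes use the same couple.
The compartment with the higher Cd²⁺(aq) concentration (2.5 M) acts as the cathode; ions are reduced there and produced at the dilute (0.0022 M) anode.
With n = 2, Ecell = −(0.0592/2)·log([dilute]/[conc]) = −(0.0592/2)·log(0.0022/2.5) = +0.090 V.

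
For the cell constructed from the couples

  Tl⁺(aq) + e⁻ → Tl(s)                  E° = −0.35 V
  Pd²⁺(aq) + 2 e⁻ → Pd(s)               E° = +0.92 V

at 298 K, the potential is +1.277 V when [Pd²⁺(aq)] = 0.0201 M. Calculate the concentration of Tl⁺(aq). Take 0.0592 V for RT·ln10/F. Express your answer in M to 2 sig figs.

With Pd²⁺/Pd at the cathode and Tl⁺/Tl at the anode, E°cell = +0.92 − (−0.35) = +1.27 V (n = 2).
From the Nernst equation, log Q = n(E° − E)/0.0592 = 2·(+1.27 − (+1.277))/0.0592 = −0.236.
The balanced reaction is Pd²⁺(aq) + 2 Tl(s) → Pd(s) + 2 Tl⁺(aq), so Q = [Tl⁺(aq)]^2 / [Pd²⁺(aq)].
Substituting the known concentrations and solving, log [Tl⁺(aq)] = −0.966 and [Tl⁺(aq)] = 0.11 M.

0.11 M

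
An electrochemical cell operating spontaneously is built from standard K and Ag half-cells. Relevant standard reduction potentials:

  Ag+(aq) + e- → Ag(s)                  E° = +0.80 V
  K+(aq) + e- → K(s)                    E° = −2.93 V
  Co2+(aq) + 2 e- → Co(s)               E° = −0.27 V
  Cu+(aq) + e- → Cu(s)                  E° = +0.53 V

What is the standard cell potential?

+3.73 V

Of the two couples in this cell, the one with the more positive reduction potential is reduced at the cathode: here that is Ag⁺/Ag (+0.80 V); K⁺/K (−2.93 V) is the anode.
E°cell = E°(cathode) − E°(anode) = +0.80 − (−2.93) = +3.73 V.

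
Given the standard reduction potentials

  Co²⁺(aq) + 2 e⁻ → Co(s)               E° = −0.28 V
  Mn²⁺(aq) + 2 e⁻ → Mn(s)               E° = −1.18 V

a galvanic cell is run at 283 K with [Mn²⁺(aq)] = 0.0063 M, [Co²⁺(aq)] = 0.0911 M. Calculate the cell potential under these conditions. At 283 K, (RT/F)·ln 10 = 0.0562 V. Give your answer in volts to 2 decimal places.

Since E°(Co²⁺/Co) > E°(Mn²⁺/Mn), Co²⁺/Co serves as the cathode.
The standard potential is −0.28 − (−1.18) = +0.90 V and the balanced reaction transfers n = 2 electrons.
For the overall reaction Co²⁺(aq) + Mn(s) → Co(s) + Mn²⁺(aq), Q = [Mn²⁺(aq)] / [Co²⁺(aq)] = 0.0692, giving log Q = −1.160.
By the Nernst equation, E = +0.90 − (0.0562/2)·(−1.160) = +0.93 V.

+0.93 V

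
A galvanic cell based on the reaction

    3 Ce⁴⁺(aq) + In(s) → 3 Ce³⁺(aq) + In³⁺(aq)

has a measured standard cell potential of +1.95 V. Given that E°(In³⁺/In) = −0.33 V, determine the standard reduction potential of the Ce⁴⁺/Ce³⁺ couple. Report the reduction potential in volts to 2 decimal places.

+1.62 V

In the reaction as written the Ce⁴⁺/Ce³⁺ couple is reduced (cathode) and In³⁺/In is oxidized (anode), so E°cell = E°(Ce⁴⁺/Ce³⁺) − E°(In³⁺/In).
E°(Ce⁴⁺/Ce³⁺) = E°cell + E°(anode) = +1.95 + (−0.33) = +1.62 V.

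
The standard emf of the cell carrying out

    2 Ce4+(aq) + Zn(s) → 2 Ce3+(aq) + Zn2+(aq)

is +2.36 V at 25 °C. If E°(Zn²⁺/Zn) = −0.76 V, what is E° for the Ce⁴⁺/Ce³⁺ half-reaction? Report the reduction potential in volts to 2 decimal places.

In the reaction as written the Ce⁴⁺/Ce³⁺ couple is reduced (cathode) and Zn²⁺/Zn is oxidized (anode), so E°cell = E°(Ce⁴⁺/Ce³⁺) − E°(Zn²⁺/Zn).
E°(Ce⁴⁺/Ce³⁺) = E°cell + E°(anode) = +2.36 + (−0.76) = +1.60 V.

+1.60 V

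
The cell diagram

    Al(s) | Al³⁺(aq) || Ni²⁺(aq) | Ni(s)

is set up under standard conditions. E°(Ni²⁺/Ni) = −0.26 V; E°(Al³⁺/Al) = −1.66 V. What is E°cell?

By convention the left-hand electrode in cell notation is the anode (oxidation) and the right-hand electrode is the cathode (reduction).
E°cell = E°(right) − E°(left) = −0.26 − (−1.66) = +1.40 V.

+1.40 V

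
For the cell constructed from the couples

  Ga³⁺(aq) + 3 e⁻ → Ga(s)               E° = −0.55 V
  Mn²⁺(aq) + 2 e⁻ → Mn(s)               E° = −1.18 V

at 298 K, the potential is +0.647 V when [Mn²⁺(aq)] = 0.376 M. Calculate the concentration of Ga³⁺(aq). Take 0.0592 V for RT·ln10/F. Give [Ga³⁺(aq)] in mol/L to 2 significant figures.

With Ga³⁺/Ga at the cathode and Mn²⁺/Mn at the anode, E°cell = −0.55 − (−1.18) = +0.63 V (n = 6).
From the Nernst equation, log Q = n(E° − E)/0.0592 = 6·(+0.63 − (+0.647))/0.0592 = −1.723.
For 2 Ga³⁺(aq) + 3 Mn(s) → 2 Ga(s) + 3 Mn²⁺(aq), the reaction quotient is Q = [Mn²⁺(aq)]^3 / [Ga³⁺(aq)]^2.
Isolating [Ga³⁺(aq)] in Q = 10^{−1.723} yields log [Ga³⁺(aq)] = 0.224, i.e. 1.7 M.

1.7 M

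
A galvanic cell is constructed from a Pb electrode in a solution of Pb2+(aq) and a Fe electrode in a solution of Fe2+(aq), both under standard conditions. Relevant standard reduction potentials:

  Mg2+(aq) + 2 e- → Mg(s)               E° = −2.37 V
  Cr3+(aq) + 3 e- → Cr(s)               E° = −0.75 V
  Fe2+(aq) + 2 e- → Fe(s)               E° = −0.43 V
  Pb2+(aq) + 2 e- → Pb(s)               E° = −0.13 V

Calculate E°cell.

The Pb²⁺/Pb couple has the higher E°, so Pb ion is reduced (cathode) and Fe is oxidized (anode).
E°cell = E°(cathode) − E°(anode) = −0.13 − (−0.43) = +0.30 V.

+0.30 V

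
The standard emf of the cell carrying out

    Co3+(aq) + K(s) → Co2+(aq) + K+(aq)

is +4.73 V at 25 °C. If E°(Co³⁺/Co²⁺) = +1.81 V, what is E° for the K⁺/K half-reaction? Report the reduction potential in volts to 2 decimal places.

−2.92 V

In the reaction as written the Co³⁺/Co²⁺ couple is reduced (cathode) and K⁺/K is oxidized (anode), so E°cell = E°(Co³⁺/Co²⁺) − E°(K⁺/K).
E°(K⁺/K) = E°(cathode) − E°cell = +1.81 − (+4.73) = −2.92 V.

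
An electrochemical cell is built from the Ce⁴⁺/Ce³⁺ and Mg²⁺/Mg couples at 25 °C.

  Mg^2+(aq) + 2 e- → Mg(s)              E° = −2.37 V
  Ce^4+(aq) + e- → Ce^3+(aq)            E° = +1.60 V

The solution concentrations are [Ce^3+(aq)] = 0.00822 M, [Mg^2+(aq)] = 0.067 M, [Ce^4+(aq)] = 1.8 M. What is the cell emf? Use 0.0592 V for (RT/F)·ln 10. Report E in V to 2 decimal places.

The Ce⁴⁺/Ce³⁺ couple has the more positive E°, so it is the cathode; Mg²⁺/Mg is the anode.
E°cell = E°cat − E°an = +1.60 − (−2.37) = +3.97 V; n = 2.
The balanced reaction is 2 Ce^4+(aq) + Mg(s) → 2 Ce^3+(aq) + Mg^2+(aq), so Q = ([Ce^3+(aq)]^2·[Mg^2+(aq)]) / [Ce^4+(aq)]^2 = 1.4×10^−6 and log Q = −5.855.
By the Nernst equation, E = +3.97 − (0.0592/2)·(−5.855) = +4.14 V.

+4.14 V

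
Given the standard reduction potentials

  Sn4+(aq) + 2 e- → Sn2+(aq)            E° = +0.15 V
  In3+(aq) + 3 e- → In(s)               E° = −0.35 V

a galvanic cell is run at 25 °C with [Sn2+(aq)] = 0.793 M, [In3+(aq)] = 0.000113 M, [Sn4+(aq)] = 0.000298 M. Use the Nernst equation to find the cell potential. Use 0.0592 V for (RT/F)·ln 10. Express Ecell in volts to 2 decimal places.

Since E°(Sn⁴⁺/Sn²⁺) > E°(In³⁺/In), Sn⁴⁺/Sn²⁺ serves as the cathode.
E°cell = +0.15 − (−0.35) = +0.50 V, with n = 6 electrons transferred.
The balanced reaction is 3 Sn4+(aq) + 2 In(s) → 3 Sn2+(aq) + 2 In3+(aq), so Q = ([Sn2+(aq)]^3·[In3+(aq)]^2) / [Sn4+(aq)]^3 = 241 and log Q = 2.381.
Applying E = E° − (RT ln10/nF)·log Q gives +0.50 − (0.0592/6)(2.381) = +0.48 V.

+0.48 V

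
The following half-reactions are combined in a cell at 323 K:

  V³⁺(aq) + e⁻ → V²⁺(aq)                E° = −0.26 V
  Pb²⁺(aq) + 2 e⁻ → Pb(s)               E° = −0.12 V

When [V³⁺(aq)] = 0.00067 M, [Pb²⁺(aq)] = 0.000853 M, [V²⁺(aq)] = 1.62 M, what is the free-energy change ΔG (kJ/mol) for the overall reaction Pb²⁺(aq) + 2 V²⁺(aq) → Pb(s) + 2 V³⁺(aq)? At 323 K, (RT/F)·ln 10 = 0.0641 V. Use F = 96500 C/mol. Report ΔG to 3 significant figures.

E°cell = −0.12 − (−0.26) = +0.14 V; the balanced reaction transfers n = 2 electrons.
The reaction quotient is [V³⁺(aq)]^2 / ([Pb²⁺(aq)]·[V²⁺(aq)]^2) = 0.000201; by Nernst, E = +0.14 − (0.0641/2)(−3.698) = +0.2585 V.
Then ΔG = −nFE = −2 × 96500 × +0.2585 J/mol = −49.9 kJ/mol.

−49.9 kJ/mol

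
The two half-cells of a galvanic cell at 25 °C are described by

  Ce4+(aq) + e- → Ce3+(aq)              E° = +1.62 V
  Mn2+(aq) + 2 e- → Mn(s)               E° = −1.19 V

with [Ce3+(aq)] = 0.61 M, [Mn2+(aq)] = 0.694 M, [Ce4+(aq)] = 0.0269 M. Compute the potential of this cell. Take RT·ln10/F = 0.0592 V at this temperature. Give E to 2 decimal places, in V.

+2.73 V

Ce⁴⁺/Ce³⁺ is reduced (cathode, E° = +1.62 V) and Mn²⁺/Mn is oxidized (anode).
The standard potential is +1.62 − (−1.19) = +2.81 V and the balanced reaction transfers n = 2 electrons.
The balanced reaction is 2 Ce4+(aq) + Mn(s) → 2 Ce3+(aq) + Mn2+(aq), so Q = ([Ce3+(aq)]^2·[Mn2+(aq)]) / [Ce4+(aq)]^2 = 357 and log Q = 2.553.
By the Nernst equation, E = +2.81 − (0.0592/2)·(2.553) = +2.73 V.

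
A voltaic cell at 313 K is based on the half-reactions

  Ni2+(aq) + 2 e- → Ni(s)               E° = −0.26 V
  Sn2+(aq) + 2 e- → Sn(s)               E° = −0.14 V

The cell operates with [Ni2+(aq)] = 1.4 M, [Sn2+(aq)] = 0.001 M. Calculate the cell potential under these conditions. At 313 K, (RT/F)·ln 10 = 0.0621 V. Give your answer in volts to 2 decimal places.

Sn²⁺/Sn is reduced (cathode, E° = −0.14 V) and Ni²⁺/Ni is oxidized (anode).
E°cell = E°cat − E°an = −0.14 − (−0.26) = +0.12 V; n = 2.
Balancing gives Sn2+(aq) + Ni(s) → Sn(s) + Ni2+(aq); hence Q = [Ni2+(aq)] / [Sn2+(aq)] = 1.4×10^3 (log Q = 3.146).
E = E° − (0.0621/n)·log Q = +0.12 − (0.0621/2)(3.146) = +0.02 V.

+0.02 V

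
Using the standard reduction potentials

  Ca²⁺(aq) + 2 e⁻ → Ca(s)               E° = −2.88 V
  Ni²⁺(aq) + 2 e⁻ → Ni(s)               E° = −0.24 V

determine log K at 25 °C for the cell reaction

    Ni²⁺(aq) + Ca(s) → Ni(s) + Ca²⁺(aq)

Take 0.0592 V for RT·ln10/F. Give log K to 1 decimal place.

The Ni²⁺/Ni couple is reduced (cathode); E°cell = −0.24 − (−2.88) = +2.64 V with n = 2.
At equilibrium E = 0, so log K = nE°cell / 0.0592 = (2)(+2.64) / 0.0592 = 89.2.

log K = 89.2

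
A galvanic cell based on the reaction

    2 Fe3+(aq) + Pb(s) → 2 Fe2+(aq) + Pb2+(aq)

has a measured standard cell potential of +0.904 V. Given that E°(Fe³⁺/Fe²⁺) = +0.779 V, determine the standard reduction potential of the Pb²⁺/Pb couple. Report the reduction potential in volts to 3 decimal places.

In the reaction as written the Fe³⁺/Fe²⁺ couple is reduced (cathode) and Pb²⁺/Pb is oxidized (anode), so E°cell = E°(Fe³⁺/Fe²⁺) − E°(Pb²⁺/Pb).
E°(Pb²⁺/Pb) = E°(cathode) − E°cell = +0.779 − (+0.904) = −0.125 V.

−0.125 V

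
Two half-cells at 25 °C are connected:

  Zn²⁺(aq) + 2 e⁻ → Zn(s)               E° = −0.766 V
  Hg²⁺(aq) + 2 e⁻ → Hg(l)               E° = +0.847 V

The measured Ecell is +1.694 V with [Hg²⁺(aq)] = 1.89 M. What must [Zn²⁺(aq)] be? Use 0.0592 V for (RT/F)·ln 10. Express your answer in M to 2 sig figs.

0.0035 M

Hg²⁺/Hg is the cathode (higher E°); E°cell = +0.847 − (−0.766) = +1.613 V with n = 2.
Rearranging E = E° − (0.0592/n)·log Q gives log Q = 2(+1.613 − (+1.694))/0.0592 = −2.736.
For Hg²⁺(aq) + Zn(s) → Hg(l) + Zn²⁺(aq), the reaction quotient is Q = [Zn²⁺(aq)] / [Hg²⁺(aq)].
Substituting the known concentrations and solving, log [Zn²⁺(aq)] = −2.460 and [Zn²⁺(aq)] = 0.0035 M.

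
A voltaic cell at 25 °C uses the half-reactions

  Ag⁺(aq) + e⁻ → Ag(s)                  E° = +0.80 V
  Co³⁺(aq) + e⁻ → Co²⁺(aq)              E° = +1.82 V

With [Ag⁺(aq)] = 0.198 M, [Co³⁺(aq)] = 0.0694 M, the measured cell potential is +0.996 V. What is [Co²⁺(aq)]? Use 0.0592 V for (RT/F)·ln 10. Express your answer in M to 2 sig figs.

0.89 M

With Co³⁺/Co²⁺ at the cathode and Ag⁺/Ag at the anode, E°cell = +1.82 − (+0.80) = +1.02 V (n = 1).
Rearranging E = E° − (0.0592/n)·log Q gives log Q = 1(+1.02 − (+0.996))/0.0592 = 0.405.
For Co³⁺(aq) + Ag(s) → Co²⁺(aq) + Ag⁺(aq), the reaction quotient is Q = ([Co²⁺(aq)]·[Ag⁺(aq)]) / [Co³⁺(aq)].
Substituting the known concentrations and solving, log [Co²⁺(aq)] = −0.050 and [Co²⁺(aq)] = 0.89 M.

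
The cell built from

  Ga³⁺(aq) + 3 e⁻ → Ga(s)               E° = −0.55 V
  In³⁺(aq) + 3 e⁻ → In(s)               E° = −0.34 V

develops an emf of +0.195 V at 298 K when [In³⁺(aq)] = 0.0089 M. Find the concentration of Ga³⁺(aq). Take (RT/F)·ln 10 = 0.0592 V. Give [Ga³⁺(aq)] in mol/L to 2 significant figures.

0.051 M

In³⁺/In is the cathode (higher E°); E°cell = −0.34 − (−0.55) = +0.21 V with n = 3.
From the Nernst equation, log Q = n(E° − E)/0.0592 = 3·(+0.21 − (+0.195))/0.0592 = 0.760.
The balanced reaction is In³⁺(aq) + Ga(s) → In(s) + Ga³⁺(aq), so Q = [Ga³⁺(aq)] / [In³⁺(aq)].
Substituting the known concentrations and solving, log [Ga³⁺(aq)] = −1.291 and [Ga³⁺(aq)] = 0.051 M.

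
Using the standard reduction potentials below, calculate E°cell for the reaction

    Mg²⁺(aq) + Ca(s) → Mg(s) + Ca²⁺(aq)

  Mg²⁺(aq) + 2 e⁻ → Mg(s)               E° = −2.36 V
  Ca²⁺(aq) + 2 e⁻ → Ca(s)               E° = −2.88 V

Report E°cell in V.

+0.52 V

Mg²⁺(aq) gains electrons, so the Mg²⁺/Mg couple is the cathode; the Ca²⁺/Ca couple is the anode.
E°cell = E°(cathode) − E°(anode) = −2.36 − (−2.88) = +0.52 V.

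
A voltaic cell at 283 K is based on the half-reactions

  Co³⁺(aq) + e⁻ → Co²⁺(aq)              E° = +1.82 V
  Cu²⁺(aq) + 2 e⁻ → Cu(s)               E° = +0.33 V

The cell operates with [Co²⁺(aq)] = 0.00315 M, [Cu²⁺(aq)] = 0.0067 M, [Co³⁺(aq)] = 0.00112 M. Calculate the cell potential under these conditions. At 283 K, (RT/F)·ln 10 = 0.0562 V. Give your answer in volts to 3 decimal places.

Since E°(Co³⁺/Co²⁺) > E°(Cu²⁺/Cu), Co³⁺/Co²⁺ serves as the cathode.
E°cell = E°cat − E°an = +1.82 − (+0.33) = +1.49 V; n = 2.
The balanced reaction is 2 Co³⁺(aq) + Cu(s) → 2 Co²⁺(aq) + Cu²⁺(aq), so Q = ([Co²⁺(aq)]^2·[Cu²⁺(aq)]) / [Co³⁺(aq)]^2 = 0.053 and log Q = −1.276.
Applying E = E° − (RT ln10/nF)·log Q gives +1.49 − (0.0562/2)(−1.276) = +1.526 V.

+1.526 V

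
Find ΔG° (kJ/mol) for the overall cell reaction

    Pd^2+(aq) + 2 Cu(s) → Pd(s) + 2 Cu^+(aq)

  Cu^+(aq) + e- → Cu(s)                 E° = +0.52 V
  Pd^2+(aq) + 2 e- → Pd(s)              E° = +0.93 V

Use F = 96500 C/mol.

In the reaction as written Pd^2+(aq) is reduced, so the Pd²⁺/Pd couple is the cathode and Cu⁺/Cu is the anode.
E°cell = +0.93 − (+0.52) = +0.41 V; balancing electrons gives n = 2.
ΔG° = −nFE°cell = −(2)(96500)(+0.41) J/mol = −79.1 kJ/mol.

−79.1 kJ/mol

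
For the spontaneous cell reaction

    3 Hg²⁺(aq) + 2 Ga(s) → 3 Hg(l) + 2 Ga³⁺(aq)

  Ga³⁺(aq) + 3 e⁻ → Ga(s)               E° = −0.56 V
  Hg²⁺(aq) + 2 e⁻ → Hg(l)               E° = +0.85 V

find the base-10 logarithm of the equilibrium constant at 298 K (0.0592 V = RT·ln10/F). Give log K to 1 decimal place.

log K = 142.9

The Hg²⁺/Hg couple is reduced (cathode); E°cell = +0.85 − (−0.56) = +1.41 V with n = 6.
At equilibrium E = 0, so log K = nE°cell / 0.0592 = (6)(+1.41) / 0.0592 = 142.9.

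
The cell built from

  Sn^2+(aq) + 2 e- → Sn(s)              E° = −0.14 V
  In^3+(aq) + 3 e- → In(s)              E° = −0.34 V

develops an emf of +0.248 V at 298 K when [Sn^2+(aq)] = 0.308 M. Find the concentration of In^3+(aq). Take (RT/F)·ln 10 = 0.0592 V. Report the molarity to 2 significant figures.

Sn²⁺/Sn is the cathode (higher E°); E°cell = −0.14 − (−0.34) = +0.20 V with n = 6.
Since E = E° − (0.0592/n)·log Q, log Q = n(E° − E)/0.0592 = −4.865.
Balancing electrons gives 3 Sn^2+(aq) + 2 In(s) → 3 Sn(s) + 2 In^3+(aq); thus Q = [In^3+(aq)]^2 / [Sn^2+(aq)]^3.
Substituting the known concentrations and solving, log [In^3+(aq)] = −3.200 and [In^3+(aq)] = 0.00063 M.

0.00063 M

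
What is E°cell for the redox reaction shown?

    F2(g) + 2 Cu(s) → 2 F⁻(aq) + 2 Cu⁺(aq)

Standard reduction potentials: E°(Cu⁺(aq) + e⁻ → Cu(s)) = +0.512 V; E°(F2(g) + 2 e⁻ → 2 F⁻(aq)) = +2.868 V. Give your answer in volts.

F2(g) gains electrons, so the F₂/F⁻ couple is the cathode; the Cu⁺/Cu couple is the anode.
E°cell = E°(cathode) − E°(anode) = +2.868 − (+0.512) = +2.356 V.

+2.356 V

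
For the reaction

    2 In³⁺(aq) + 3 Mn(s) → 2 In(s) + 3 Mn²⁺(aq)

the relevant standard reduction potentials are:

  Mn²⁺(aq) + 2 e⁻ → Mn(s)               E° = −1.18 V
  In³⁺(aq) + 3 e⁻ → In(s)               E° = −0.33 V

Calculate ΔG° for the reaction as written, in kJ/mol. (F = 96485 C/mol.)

In the reaction as written In³⁺(aq) is reduced, so the In³⁺/In couple is the cathode and Mn²⁺/Mn is the anode.
E°cell = −0.33 − (−1.18) = +0.85 V; balancing electrons gives n = 6.
ΔG° = −nFE°cell = −(6)(96485)(+0.85) J/mol = −492 kJ/mol.

−492 kJ/mol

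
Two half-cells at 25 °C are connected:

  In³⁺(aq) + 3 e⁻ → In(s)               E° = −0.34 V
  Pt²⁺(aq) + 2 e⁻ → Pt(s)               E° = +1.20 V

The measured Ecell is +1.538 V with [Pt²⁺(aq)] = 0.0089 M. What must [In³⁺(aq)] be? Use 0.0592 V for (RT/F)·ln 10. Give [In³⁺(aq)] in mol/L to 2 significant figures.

Pt²⁺/Pt is the cathode (higher E°); E°cell = +1.20 − (−0.34) = +1.54 V with n = 6.
Since E = E° − (0.0592/n)·log Q, log Q = n(E° − E)/0.0592 = 0.203.
For 3 Pt²⁺(aq) + 2 In(s) → 3 Pt(s) + 2 In³⁺(aq), the reaction quotient is Q = [In³⁺(aq)]^2 / [Pt²⁺(aq)]^3.
Substituting the known concentrations and solving, log [In³⁺(aq)] = −2.974 and [In³⁺(aq)] = 0.0011 M.

0.0011 M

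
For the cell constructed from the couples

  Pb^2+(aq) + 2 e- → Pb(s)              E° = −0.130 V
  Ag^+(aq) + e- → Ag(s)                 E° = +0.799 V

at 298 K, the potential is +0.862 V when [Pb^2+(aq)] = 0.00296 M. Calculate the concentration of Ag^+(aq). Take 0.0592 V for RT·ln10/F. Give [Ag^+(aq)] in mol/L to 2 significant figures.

0.0040 M

With Ag⁺/Ag at the cathode and Pb²⁺/Pb at the anode, E°cell = +0.799 − (−0.130) = +0.929 V (n = 2).
Since E = E° − (0.0592/n)·log Q, log Q = n(E° − E)/0.0592 = 2.264.
Balancing electrons gives 2 Ag^+(aq) + Pb(s) → 2 Ag(s) + Pb^2+(aq); thus Q = [Pb^2+(aq)] / [Ag^+(aq)]^2.
Solving for the unknown gives log [Ag^+(aq)] = −2.396, so [Ag^+(aq)] ≈ 0.0040 M.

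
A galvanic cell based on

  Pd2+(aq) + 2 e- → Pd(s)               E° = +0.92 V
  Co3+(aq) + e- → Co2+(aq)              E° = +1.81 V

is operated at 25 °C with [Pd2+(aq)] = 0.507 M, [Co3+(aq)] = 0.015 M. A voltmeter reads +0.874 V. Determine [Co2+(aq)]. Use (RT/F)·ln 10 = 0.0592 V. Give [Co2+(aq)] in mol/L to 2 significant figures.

The Co³⁺/Co²⁺ couple has the larger reduction potential, so it is the cathode: E°cell = +1.81 − (+0.92) = +0.89 V and n = 2.
Rearranging E = E° − (0.0592/n)·log Q gives log Q = 2(+0.89 − (+0.874))/0.0592 = 0.541.
For 2 Co3+(aq) + Pd(s) → 2 Co2+(aq) + Pd2+(aq), the reaction quotient is Q = ([Co2+(aq)]^2·[Pd2+(aq)]) / [Co3+(aq)]^2.
Solving for the unknown gives log [Co2+(aq)] = −1.406, so [Co2+(aq)] ≈ 0.039 M.

0.039 M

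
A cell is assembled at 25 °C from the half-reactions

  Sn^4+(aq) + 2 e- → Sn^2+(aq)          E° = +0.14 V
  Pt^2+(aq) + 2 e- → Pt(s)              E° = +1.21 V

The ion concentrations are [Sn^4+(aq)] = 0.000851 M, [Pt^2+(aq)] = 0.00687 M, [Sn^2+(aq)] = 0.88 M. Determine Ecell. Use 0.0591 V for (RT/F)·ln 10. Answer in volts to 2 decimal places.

Since E°(Pt²⁺/Pt) > E°(Sn⁴⁺/Sn²⁺), Pt²⁺/Pt serves as the cathode.
E°cell = E°cat − E°an = +1.21 − (+0.14) = +1.07 V; n = 2.
For the overall reaction Pt^2+(aq) + Sn^2+(aq) → Pt(s) + Sn^4+(aq), Q = [Sn^4+(aq)] / ([Pt^2+(aq)]·[Sn^2+(aq)]) = 0.141, giving log Q = −0.852.
By the Nernst equation, E = +1.07 − (0.0591/2)·(−0.852) = +1.10 V.

+1.10 V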